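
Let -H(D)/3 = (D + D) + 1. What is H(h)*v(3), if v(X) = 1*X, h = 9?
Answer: -171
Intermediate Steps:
H(D) = -3 - 6*D (H(D) = -3*((D + D) + 1) = -3*(2*D + 1) = -3*(1 + 2*D) = -3 - 6*D)
v(X) = X
H(h)*v(3) = (-3 - 6*9)*3 = (-3 - 54)*3 = -57*3 = -171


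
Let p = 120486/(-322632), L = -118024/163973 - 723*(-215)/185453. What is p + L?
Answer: -417022429554053/1635168060598668 ≈ -0.25503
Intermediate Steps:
L = 3600878113/30409284769 (L = -118024*1/163973 + 155445*(1/185453) = -118024/163973 + 155445/185453 = 3600878113/30409284769 ≈ 0.11841)
p = -20081/53772 (p = 120486*(-1/322632) = -20081/53772 ≈ -0.37345)
p + L = -20081/53772 + 3600878113/30409284769 = -417022429554053/1635168060598668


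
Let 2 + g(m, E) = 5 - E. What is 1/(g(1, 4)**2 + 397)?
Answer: 1/398 ≈ 0.0025126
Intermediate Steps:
g(m, E) = 3 - E (g(m, E) = -2 + (5 - E) = 3 - E)
1/(g(1, 4)**2 + 397) = 1/((3 - 1*4)**2 + 397) = 1/((3 - 4)**2 + 397) = 1/((-1)**2 + 397) = 1/(1 + 397) = 1/398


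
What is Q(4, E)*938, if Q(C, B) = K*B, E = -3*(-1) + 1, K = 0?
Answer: 0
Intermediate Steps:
E = 4 (E = 3 + 1 = 4)
Q(C, B) = 0 (Q(C, B) = 0*B = 0)
Q(4, E)*938 = 0*938 = 0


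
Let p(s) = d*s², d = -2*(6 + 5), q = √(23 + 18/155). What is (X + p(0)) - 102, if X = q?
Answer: -102 + √555365/155 ≈ -97.192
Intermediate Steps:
q = √555365/155 (q = √(23 + 18*(1/155)) = √(23 + 18/155) = √(3583/155) = √555365/155 ≈ 4.8079)
d = -22 (d = -2*11 = -22)
X = √555365/155 ≈ 4.8079
p(s) = -22*s²
(X + p(0)) - 102 = (√555365/155 - 22*0²) - 102 = (√555365/155 - 22*0) - 102 = (√555365/155 + 0) - 102 = √555365/155 - 102 = -102 + √555365/155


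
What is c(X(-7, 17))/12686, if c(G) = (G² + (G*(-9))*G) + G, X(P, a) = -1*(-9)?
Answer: -639/12686 ≈ -0.050370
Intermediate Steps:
X(P, a) = 9
c(G) = G - 8*G² (c(G) = (G² + (-9*G)*G) + G = (G² - 9*G²) + G = -8*G² + G = G - 8*G²)
c(X(-7, 17))/12686 = (9*(1 - 8*9))/12686 = (9*(1 - 72))*(1/12686) = (9*(-71))*(1/12686) = -639*1/12686 = -639/12686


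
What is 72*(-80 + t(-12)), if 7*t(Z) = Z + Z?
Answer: -42048/7 ≈ -6006.9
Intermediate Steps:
t(Z) = 2*Z/7 (t(Z) = (Z + Z)/7 = (2*Z)/7 = 2*Z/7)
72*(-80 + t(-12)) = 72*(-80 + (2/7)*(-12)) = 72*(-80 - 24/7) = 72*(-584/7) = -42048/7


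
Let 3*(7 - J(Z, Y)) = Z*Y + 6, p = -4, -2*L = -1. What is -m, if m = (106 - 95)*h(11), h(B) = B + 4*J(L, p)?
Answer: -1111/3 ≈ -370.33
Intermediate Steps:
L = 1/2 (L = -1/2*(-1) = 1/2 ≈ 0.50000)
J(Z, Y) = 5 - Y*Z/3 (J(Z, Y) = 7 - (Z*Y + 6)/3 = 7 - (Y*Z + 6)/3 = 7 - (6 + Y*Z)/3 = 7 + (-2 - Y*Z/3) = 5 - Y*Z/3)
h(B) = 68/3 + B (h(B) = B + 4*(5 - 1/3*(-4)*1/2) = B + 4*(5 + 2/3) = B + 4*(17/3) = B + 68/3 = 68/3 + B)
m = 1111/3 (m = (106 - 95)*(68/3 + 11) = 11*(101/3) = 1111/3 ≈ 370.33)
-m = -1*1111/3 = -1111/3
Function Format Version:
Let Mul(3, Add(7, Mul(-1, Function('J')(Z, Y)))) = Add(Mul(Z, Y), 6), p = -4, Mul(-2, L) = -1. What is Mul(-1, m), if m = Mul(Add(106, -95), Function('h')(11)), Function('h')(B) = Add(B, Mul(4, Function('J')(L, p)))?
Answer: Rational(-1111, 3) ≈ -370.33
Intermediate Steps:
L = Rational(1, 2) (L = Mul(Rational(-1, 2), -1) = Rational(1, 2) ≈ 0.50000)
Function('J')(Z, Y) = Add(5, Mul(Rational(-1, 3), Y, Z)) (Function('J')(Z, Y) = Add(7, Mul(Rational(-1, 3), Add(Mul(Z, Y), 6))) = Add(7, Mul(Rational(-1, 3), Add(Mul(Y, Z), 6))) = Add(7, Mul(Rational(-1, 3), Add(6, Mul(Y, Z)))) = Add(7, Add(-2, Mul(Rational(-1, 3), Y, Z))) = Add(5, Mul(Rational(-1, 3), Y, Z)))
Function('h')(B) = Add(Rational(68, 3), B) (Function('h')(B) = Add(B, Mul(4, Add(5, Mul(Rational(-1, 3), -4, Rational(1, 2))))) = Add(B, Mul(4, Add(5, Rational(2, 3)))) = Add(B, Mul(4, Rational(17, 3))) = Add(B, Rational(68, 3)) = Add(Rational(68, 3), B))
m = Rational(1111, 3) (m = Mul(Add(106, -95), Add(Rational(68, 3), 11)) = Mul(11, Rational(101, 3)) = Rational(1111, 3) ≈ 370.33)
Mul(-1, m) = Mul(-1, Rational(1111, 3)) = Rational(-1111, 3)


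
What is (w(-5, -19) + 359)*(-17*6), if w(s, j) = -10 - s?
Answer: -36108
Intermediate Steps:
(w(-5, -19) + 359)*(-17*6) = ((-10 - 1*(-5)) + 359)*(-17*6) = ((-10 + 5) + 359)*(-102) = (-5 + 359)*(-102) = 354*(-102) = -36108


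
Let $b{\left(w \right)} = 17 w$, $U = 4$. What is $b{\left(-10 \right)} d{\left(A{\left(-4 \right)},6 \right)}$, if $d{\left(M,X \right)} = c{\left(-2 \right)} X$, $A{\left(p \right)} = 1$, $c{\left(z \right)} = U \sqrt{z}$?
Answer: $- 4080 i \sqrt{2} \approx - 5770.0 i$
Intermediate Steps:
$c{\left(z \right)} = 4 \sqrt{z}$
$d{\left(M,X \right)} = 4 i X \sqrt{2}$ ($d{\left(M,X \right)} = 4 \sqrt{-2} X = 4 i \sqrt{2} X = 4 i X \sqrt{2}$)
$b{\left(-10 \right)} d{\left(A{\left(-4 \right)},6 \right)} = 17 \left(-10\right) 4 i 6 \sqrt{2} = - 170 \cdot 24 i \sqrt{2} = - 4080 i \sqrt{2}$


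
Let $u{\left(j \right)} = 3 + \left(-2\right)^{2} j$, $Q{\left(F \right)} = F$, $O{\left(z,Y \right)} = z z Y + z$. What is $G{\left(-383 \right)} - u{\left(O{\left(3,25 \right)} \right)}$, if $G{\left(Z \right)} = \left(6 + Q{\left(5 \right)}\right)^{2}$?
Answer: $-794$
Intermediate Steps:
$O{\left(z,Y \right)} = z + Y z^{2}$ ($O{\left(z,Y \right)} = z^{2} Y + z = Y z^{2} + z = z + Y z^{2}$)
$u{\left(j \right)} = 3 + 4 j$
$G{\left(Z \right)} = 121$ ($G{\left(Z \right)} = \left(6 + 5\right)^{2} = 11^{2} = 121$)
$G{\left(-383 \right)} - u{\left(O{\left(3,25 \right)} \right)} = 121 - \left(3 + 4 \cdot 3 \left(1 + 25 \cdot 3\right)\right) = 121 - \left(3 + 4 \cdot 3 \left(1 + 75\right)\right) = 121 - \left(3 + 4 \cdot 3 \cdot 76\right) = 121 - \left(3 + 4 \cdot 228\right) = 121 - \left(3 + 912\right) = 121 - 915 = -794$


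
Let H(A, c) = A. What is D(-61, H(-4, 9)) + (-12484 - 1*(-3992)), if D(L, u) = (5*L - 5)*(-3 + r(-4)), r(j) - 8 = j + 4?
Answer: -10042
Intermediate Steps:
r(j) = 12 + j (r(j) = 8 + (j + 4) = 8 + (4 + j) = 12 + j)
D(L, u) = -25 + 25*L (D(L, u) = (5*L - 5)*(-3 + (12 - 4)) = (-5 + 5*L)*(-3 + 8) = (-5 + 5*L)*5 = -25 + 25*L)
D(-61, H(-4, 9)) + (-12484 - 1*(-3992)) = (-25 + 25*(-61)) + (-12484 - 1*(-3992)) = (-25 - 1525) + (-12484 + 3992) = -1550 - 8492 = -10042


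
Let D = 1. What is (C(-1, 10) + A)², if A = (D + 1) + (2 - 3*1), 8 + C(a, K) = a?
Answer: 64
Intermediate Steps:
C(a, K) = -8 + a
A = 1 (A = (1 + 1) + (2 - 3*1) = 2 + (2 - 3) = 2 - 1 = 1)
(C(-1, 10) + A)² = ((-8 - 1) + 1)² = (-9 + 1)² = (-8)² = 64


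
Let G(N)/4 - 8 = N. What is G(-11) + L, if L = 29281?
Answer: 29269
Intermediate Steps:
G(N) = 32 + 4*N
G(-11) + L = (32 + 4*(-11)) + 29281 = (32 - 44) + 29281 = -12 + 29281 = 29269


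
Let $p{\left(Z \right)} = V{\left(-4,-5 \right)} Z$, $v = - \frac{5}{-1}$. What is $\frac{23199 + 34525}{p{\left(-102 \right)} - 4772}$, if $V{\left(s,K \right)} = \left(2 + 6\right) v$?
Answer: $- \frac{14431}{2213} \approx -6.521$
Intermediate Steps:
$v = 5$ ($v = \left(-5\right) \left(-1\right) = 5$)
$V{\left(s,K \right)} = 40$ ($V{\left(s,K \right)} = \left(2 + 6\right) 5 = 8 \cdot 5 = 40$)
$p{\left(Z \right)} = 40 Z$
$\frac{23199 + 34525}{p{\left(-102 \right)} - 4772} = \frac{23199 + 34525}{40 \left(-102\right) - 4772} = \frac{57724}{-4080 - 4772} = \frac{57724}{-8852} = 57724 \left(- \frac{1}{8852}\right) = - \frac{14431}{2213}$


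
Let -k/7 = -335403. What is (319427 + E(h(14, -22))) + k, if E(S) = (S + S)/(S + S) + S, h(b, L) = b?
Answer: 2667263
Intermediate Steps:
k = 2347821 (k = -7*(-335403) = 2347821)
E(S) = 1 + S (E(S) = (2*S)/((2*S)) + S = (2*S)*(1/(2*S)) + S = 1 + S)
(319427 + E(h(14, -22))) + k = (319427 + (1 + 14)) + 2347821 = (319427 + 15) + 2347821 = 319442 + 2347821 = 2667263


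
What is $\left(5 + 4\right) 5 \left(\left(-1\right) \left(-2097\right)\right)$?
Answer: $94365$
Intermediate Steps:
$\left(5 + 4\right) 5 \left(\left(-1\right) \left(-2097\right)\right) = 9 \cdot 5 \cdot 2097 = 45 \cdot 2097 = 94365$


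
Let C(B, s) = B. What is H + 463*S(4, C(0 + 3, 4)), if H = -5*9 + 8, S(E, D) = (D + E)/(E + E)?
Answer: 2945/8 ≈ 368.13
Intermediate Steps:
S(E, D) = (D + E)/(2*E) (S(E, D) = (D + E)/((2*E)) = (D + E)*(1/(2*E)) = (D + E)/(2*E))
H = -37 (H = -45 + 8 = -37)
H + 463*S(4, C(0 + 3, 4)) = -37 + 463*((1/2)*((0 + 3) + 4)/4) = -37 + 463*((1/2)*(1/4)*(3 + 4)) = -37 + 463*((1/2)*(1/4)*7) = -37 + 463*(7/8) = -37 + 3241/8 = 2945/8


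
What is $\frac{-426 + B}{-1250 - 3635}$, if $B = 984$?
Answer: $- \frac{558}{4885} \approx -0.11423$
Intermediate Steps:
$\frac{-426 + B}{-1250 - 3635} = \frac{-426 + 984}{-1250 - 3635} = \frac{558}{-4885} = 558 \left(- \frac{1}{4885}\right) = - \frac{558}{4885}$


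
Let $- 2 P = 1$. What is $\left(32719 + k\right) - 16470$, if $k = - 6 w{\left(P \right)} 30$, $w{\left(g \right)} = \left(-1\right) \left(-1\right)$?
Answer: $16069$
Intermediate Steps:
$P = - \frac{1}{2}$ ($P = \left(- \frac{1}{2}\right) 1 = - \frac{1}{2} \approx -0.5$)
$w{\left(g \right)} = 1$
$k = -180$ ($k = \left(-6\right) 1 \cdot 30 = \left(-6\right) 30 = -180$)
$\left(32719 + k\right) - 16470 = \left(32719 - 180\right) - 16470 = 32539 - 16470 = 16069$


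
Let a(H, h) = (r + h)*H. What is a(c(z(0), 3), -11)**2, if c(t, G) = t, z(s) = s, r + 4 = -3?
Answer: 0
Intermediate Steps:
r = -7 (r = -4 - 3 = -7)
a(H, h) = H*(-7 + h) (a(H, h) = (-7 + h)*H = H*(-7 + h))
a(c(z(0), 3), -11)**2 = (0*(-7 - 11))**2 = (0*(-18))**2 = 0**2 = 0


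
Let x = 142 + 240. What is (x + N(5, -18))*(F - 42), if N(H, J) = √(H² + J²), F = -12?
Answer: -20628 - 54*√349 ≈ -21637.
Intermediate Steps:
x = 382
(x + N(5, -18))*(F - 42) = (382 + √(5² + (-18)²))*(-12 - 42) = (382 + √(25 + 324))*(-54) = (382 + √349)*(-54) = -20628 - 54*√349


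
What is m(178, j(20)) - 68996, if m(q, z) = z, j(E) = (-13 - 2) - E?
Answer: -69031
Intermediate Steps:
j(E) = -15 - E
m(178, j(20)) - 68996 = (-15 - 1*20) - 68996 = (-15 - 20) - 68996 = -35 - 68996 = -69031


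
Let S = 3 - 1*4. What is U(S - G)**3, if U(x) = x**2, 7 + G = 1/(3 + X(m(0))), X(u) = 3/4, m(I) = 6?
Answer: 404567235136/11390625 ≈ 35518.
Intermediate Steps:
X(u) = 3/4 (X(u) = 3*(1/4) = 3/4)
G = -101/15 (G = -7 + 1/(3 + 3/4) = -7 + 1/(15/4) = -7 + 4/15 = -101/15 ≈ -6.7333)
S = -1 (S = 3 - 4 = -1)
U(S - G)**3 = ((-1 - 1*(-101/15))**2)**3 = ((-1 + 101/15)**2)**3 = ((86/15)**2)**3 = (7396/225)**3 = 404567235136/11390625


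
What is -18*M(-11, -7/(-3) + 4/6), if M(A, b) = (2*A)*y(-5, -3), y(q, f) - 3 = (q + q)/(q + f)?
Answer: 1683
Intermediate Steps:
y(q, f) = 3 + 2*q/(f + q) (y(q, f) = 3 + (q + q)/(q + f) = 3 + (2*q)/(f + q) = 3 + 2*q/(f + q))
M(A, b) = 17*A/2 (M(A, b) = (2*A)*((3*(-3) + 5*(-5))/(-3 - 5)) = (2*A)*((-9 - 25)/(-8)) = (2*A)*(-1/8*(-34)) = (2*A)*(17/4) = 17*A/2)
-18*M(-11, -7/(-3) + 4/6) = -153*(-11) = -18*(-187/2) = 1683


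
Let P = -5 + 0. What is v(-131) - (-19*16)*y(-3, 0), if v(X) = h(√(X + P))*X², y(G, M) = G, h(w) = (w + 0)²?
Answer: -2334808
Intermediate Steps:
P = -5
h(w) = w²
v(X) = X²*(-5 + X) (v(X) = (√(X - 5))²*X² = (√(-5 + X))²*X² = (-5 + X)*X² = X²*(-5 + X))
v(-131) - (-19*16)*y(-3, 0) = (-131)²*(-5 - 131) - (-19*16)*(-3) = 17161*(-136) - (-304)*(-3) = -2333896 - 1*912 = -2333896 - 912 = -2334808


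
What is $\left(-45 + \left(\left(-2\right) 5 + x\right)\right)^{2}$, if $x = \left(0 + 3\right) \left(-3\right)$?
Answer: $4096$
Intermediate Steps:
$x = -9$ ($x = 3 \left(-3\right) = -9$)
$\left(-45 + \left(\left(-2\right) 5 + x\right)\right)^{2} = \left(-45 - 19\right)^{2} = \left(-64\right)^{2} = 4096$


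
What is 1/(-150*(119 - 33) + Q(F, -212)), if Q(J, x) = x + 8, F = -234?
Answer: -1/13104 ≈ -7.6313e-5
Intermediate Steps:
Q(J, x) = 8 + x
1/(-150*(119 - 33) + Q(F, -212)) = 1/(-150*(119 - 33) + (8 - 212)) = 1/(-150*86 - 204) = 1/(-12900 - 204) = 1/(-13104) = -1/13104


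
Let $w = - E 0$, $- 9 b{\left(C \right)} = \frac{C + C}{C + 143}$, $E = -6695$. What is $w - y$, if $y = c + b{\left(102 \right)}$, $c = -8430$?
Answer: $\frac{6196118}{735} \approx 8430.1$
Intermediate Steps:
$b{\left(C \right)} = - \frac{2 C}{9 \left(143 + C\right)}$ ($b{\left(C \right)} = - \frac{\left(C + C\right) \frac{1}{C + 143}}{9} = - \frac{2 C \frac{1}{143 + C}}{9} = - \frac{2 C}{9 \left(143 + C\right)}$)
$w = 0$ ($w = - \left(-6695\right) 0 = \left(-1\right) 0 = 0$)
$y = - \frac{6196118}{735}$ ($y = -8430 - \frac{204}{1287 + 9 \cdot 102} = -8430 - \frac{204}{1287 + 918} = -8430 - \frac{204}{2205} = -8430 - 204 \cdot \frac{1}{2205} = -8430 - \frac{68}{735} = - \frac{6196118}{735} \approx -8430.1$)
$w - y = 0 - - \frac{6196118}{735} = 0 + \frac{6196118}{735} = \frac{6196118}{735}$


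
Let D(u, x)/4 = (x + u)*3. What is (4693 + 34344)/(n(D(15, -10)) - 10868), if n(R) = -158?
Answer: -39037/11026 ≈ -3.5405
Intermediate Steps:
D(u, x) = 12*u + 12*x (D(u, x) = 4*((x + u)*3) = 4*((u + x)*3) = 4*(3*u + 3*x) = 12*u + 12*x)
(4693 + 34344)/(n(D(15, -10)) - 10868) = (4693 + 34344)/(-158 - 10868) = 39037/(-11026) = 39037*(-1/11026) = -39037/11026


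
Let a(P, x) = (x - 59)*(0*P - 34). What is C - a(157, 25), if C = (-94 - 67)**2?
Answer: 24765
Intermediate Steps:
C = 25921 (C = (-161)**2 = 25921)
a(P, x) = 2006 - 34*x (a(P, x) = (-59 + x)*(0 - 34) = (-59 + x)*(-34) = 2006 - 34*x)
C - a(157, 25) = 25921 - (2006 - 34*25) = 25921 - (2006 - 850) = 25921 - 1*1156 = 25921 - 1156 = 24765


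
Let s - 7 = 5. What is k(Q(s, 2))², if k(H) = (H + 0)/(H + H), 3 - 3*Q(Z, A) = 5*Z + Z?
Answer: ¼ ≈ 0.25000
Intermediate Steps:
s = 12 (s = 7 + 5 = 12)
Q(Z, A) = 1 - 2*Z (Q(Z, A) = 1 - (5*Z + Z)/3 = 1 - 2*Z)
k(H) = ½ (k(H) = H/((2*H)) = H*(1/(2*H)) = ½)
k(Q(s, 2))² = (½)² = ¼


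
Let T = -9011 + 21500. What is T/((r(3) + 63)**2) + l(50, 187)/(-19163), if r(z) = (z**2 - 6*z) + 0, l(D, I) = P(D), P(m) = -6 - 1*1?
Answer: 79782373/18626436 ≈ 4.2833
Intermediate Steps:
P(m) = -7 (P(m) = -6 - 1 = -7)
l(D, I) = -7
r(z) = z**2 - 6*z
T = 12489
T/((r(3) + 63)**2) + l(50, 187)/(-19163) = 12489/((3*(-6 + 3) + 63)**2) - 7/(-19163) = 12489/((3*(-3) + 63)**2) - 7*(-1/19163) = 12489/((-9 + 63)**2) + 7/19163 = 12489/(54**2) + 7/19163 = 12489/2916 + 7/19163 = 12489*(1/2916) + 7/19163 = 4163/972 + 7/19163 = 79782373/18626436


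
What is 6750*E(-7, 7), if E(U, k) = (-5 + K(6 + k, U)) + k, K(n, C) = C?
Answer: -33750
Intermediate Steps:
E(U, k) = -5 + U + k (E(U, k) = (-5 + U) + k = -5 + U + k)
6750*E(-7, 7) = 6750*(-5 - 7 + 7) = 6750*(-5) = -33750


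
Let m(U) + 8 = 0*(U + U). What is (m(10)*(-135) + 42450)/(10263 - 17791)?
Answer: -21765/3764 ≈ -5.7824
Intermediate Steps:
m(U) = -8 (m(U) = -8 + 0*(U + U) = -8 + 0*(2*U) = -8 + 0 = -8)
(m(10)*(-135) + 42450)/(10263 - 17791) = (-8*(-135) + 42450)/(10263 - 17791) = (1080 + 42450)/(-7528) = 43530*(-1/7528) = -21765/3764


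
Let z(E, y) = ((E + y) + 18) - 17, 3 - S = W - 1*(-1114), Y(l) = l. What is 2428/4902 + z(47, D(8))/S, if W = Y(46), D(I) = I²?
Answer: 1130086/2835807 ≈ 0.39851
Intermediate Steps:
W = 46
S = -1157 (S = 3 - (46 - 1*(-1114)) = 3 - (46 + 1114) = 3 - 1*1160 = 3 - 1160 = -1157)
z(E, y) = 1 + E + y (z(E, y) = (18 + E + y) - 17 = 1 + E + y)
2428/4902 + z(47, D(8))/S = 2428/4902 + (1 + 47 + 8²)/(-1157) = 2428*(1/4902) + (1 + 47 + 64)*(-1/1157) = 1214/2451 + 112*(-1/1157) = 1214/2451 - 112/1157 = 1130086/2835807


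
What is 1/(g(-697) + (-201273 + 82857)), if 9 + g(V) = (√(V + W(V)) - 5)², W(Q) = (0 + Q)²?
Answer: 45839/16803647468 + 5*√121278/33607294936 ≈ 2.7797e-6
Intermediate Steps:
W(Q) = Q²
g(V) = -9 + (-5 + √(V + V²))² (g(V) = -9 + (√(V + V²) - 5)² = -9 + (-5 + √(V + V²))²)
1/(g(-697) + (-201273 + 82857)) = 1/((-9 + (-5 + √(-697*(1 - 697)))²) + (-201273 + 82857)) = 1/((-9 + (-5 + √(-697*(-696)))²) - 118416) = 1/((-9 + (-5 + √485112)²) - 118416) = 1/((-9 + (-5 + 2*√121278)²) - 118416) = 1/(-118425 + (-5 + 2*√121278)²)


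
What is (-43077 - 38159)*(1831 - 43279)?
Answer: 3367069728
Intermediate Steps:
(-43077 - 38159)*(1831 - 43279) = -81236*(-41448) = 3367069728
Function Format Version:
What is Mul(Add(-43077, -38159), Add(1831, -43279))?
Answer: 3367069728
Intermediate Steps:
Mul(Add(-43077, -38159), Add(1831, -43279)) = Mul(-81236, -41448) = 3367069728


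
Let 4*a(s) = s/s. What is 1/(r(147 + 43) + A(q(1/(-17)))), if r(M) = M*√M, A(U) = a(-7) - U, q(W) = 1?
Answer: 12/109743991 + 3040*√190/109743991 ≈ 0.00038194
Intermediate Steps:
a(s) = ¼ (a(s) = (s/s)/4 = (¼)*1 = ¼)
A(U) = ¼ - U
r(M) = M^(3/2)
1/(r(147 + 43) + A(q(1/(-17)))) = 1/((147 + 43)^(3/2) + (¼ - 1*1)) = 1/(190^(3/2) + (¼ - 1)) = 1/(190*√190 - ¾) = 1/(-¾ + 190*√190)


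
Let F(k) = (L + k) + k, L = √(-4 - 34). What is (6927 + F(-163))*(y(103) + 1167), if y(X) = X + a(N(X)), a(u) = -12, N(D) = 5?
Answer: 8304058 + 1258*I*√38 ≈ 8.3041e+6 + 7754.8*I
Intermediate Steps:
L = I*√38 (L = √(-38) = I*√38 ≈ 6.1644*I)
y(X) = -12 + X (y(X) = X - 12 = -12 + X)
F(k) = 2*k + I*√38 (F(k) = (I*√38 + k) + k = (k + I*√38) + k = 2*k + I*√38)
(6927 + F(-163))*(y(103) + 1167) = (6927 + (2*(-163) + I*√38))*((-12 + 103) + 1167) = (6927 + (-326 + I*√38))*(91 + 1167) = (6601 + I*√38)*1258 = 8304058 + 1258*I*√38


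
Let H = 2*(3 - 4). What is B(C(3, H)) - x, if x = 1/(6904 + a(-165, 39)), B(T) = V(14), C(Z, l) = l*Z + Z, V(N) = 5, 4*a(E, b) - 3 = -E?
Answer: 34729/6946 ≈ 4.9999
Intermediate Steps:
a(E, b) = ¾ - E/4 (a(E, b) = ¾ + (-E)/4 = ¾ - E/4)
H = -2 (H = 2*(-1) = -2)
C(Z, l) = Z + Z*l (C(Z, l) = Z*l + Z = Z + Z*l)
B(T) = 5
x = 1/6946 (x = 1/(6904 + (¾ - ¼*(-165))) = 1/(6904 + (¾ + 165/4)) = 1/(6904 + 42) = 1/6946 ≈ 0.00014397)
B(C(3, H)) - x = 5 - 1*1/6946 = 5 - 1/6946 = 34729/6946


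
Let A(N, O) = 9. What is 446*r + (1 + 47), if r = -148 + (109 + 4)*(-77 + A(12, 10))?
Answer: -3493024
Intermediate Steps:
r = -7832 (r = -148 + (109 + 4)*(-77 + 9) = -148 + 113*(-68) = -148 - 7684 = -7832)
446*r + (1 + 47) = 446*(-7832) + (1 + 47) = -3493072 + 48 = -3493024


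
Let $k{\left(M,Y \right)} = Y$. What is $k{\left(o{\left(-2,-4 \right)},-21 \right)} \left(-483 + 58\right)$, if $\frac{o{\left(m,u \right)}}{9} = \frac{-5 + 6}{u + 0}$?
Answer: $8925$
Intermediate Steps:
$o{\left(m,u \right)} = \frac{9}{u}$ ($o{\left(m,u \right)} = 9 \frac{-5 + 6}{u + 0} = 9 \cdot 1 \frac{1}{u} = \frac{9}{u}$)
$k{\left(o{\left(-2,-4 \right)},-21 \right)} \left(-483 + 58\right) = - 21 \left(-483 + 58\right) = \left(-21\right) \left(-425\right) = 8925$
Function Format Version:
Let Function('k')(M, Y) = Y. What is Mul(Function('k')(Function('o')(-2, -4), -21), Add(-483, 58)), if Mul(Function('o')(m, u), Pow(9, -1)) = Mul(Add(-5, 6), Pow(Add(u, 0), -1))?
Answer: 8925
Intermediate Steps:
Function('o')(m, u) = Mul(9, Pow(u, -1)) (Function('o')(m, u) = Mul(9, Mul(Add(-5, 6), Pow(Add(u, 0), -1))) = Mul(9, Mul(1, Pow(u, -1))) = Mul(9, Pow(u, -1)))
Mul(Function('k')(Function('o')(-2, -4), -21), Add(-483, 58)) = Mul(-21, Add(-483, 58)) = Mul(-21, -425) = 8925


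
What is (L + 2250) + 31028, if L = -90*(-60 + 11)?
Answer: 37688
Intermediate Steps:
L = 4410 (L = -90*(-49) = 4410)
(L + 2250) + 31028 = (4410 + 2250) + 31028 = 6660 + 31028 = 37688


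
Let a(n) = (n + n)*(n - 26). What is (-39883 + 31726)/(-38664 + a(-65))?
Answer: 8157/26834 ≈ 0.30398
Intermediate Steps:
a(n) = 2*n*(-26 + n) (a(n) = (2*n)*(-26 + n) = 2*n*(-26 + n))
(-39883 + 31726)/(-38664 + a(-65)) = (-39883 + 31726)/(-38664 + 2*(-65)*(-26 - 65)) = -8157/(-38664 + 2*(-65)*(-91)) = -8157/(-38664 + 11830) = -8157/(-26834) = -8157*(-1/26834) = 8157/26834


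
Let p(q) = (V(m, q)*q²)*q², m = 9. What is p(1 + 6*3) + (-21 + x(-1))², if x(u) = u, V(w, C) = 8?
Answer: 1043052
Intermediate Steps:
p(q) = 8*q⁴ (p(q) = (8*q²)*q² = 8*q⁴)
p(1 + 6*3) + (-21 + x(-1))² = 8*(1 + 6*3)⁴ + (-21 - 1)² = 8*(1 + 18)⁴ + (-22)² = 8*19⁴ + 484 = 8*130321 + 484 = 1042568 + 484 = 1043052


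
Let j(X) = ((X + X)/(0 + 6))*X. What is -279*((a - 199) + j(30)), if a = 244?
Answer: -96255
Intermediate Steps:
j(X) = X**2/3 (j(X) = ((2*X)/6)*X = ((2*X)*(1/6))*X = (X/3)*X = X**2/3)
-279*((a - 199) + j(30)) = -279*((244 - 199) + (1/3)*30**2) = -279*(45 + (1/3)*900) = -279*(45 + 300) = -279*345 = -96255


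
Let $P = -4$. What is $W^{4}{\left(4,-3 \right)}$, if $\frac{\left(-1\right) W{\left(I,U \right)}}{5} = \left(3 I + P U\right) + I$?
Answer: $384160000$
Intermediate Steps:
$W{\left(I,U \right)} = - 20 I + 20 U$ ($W{\left(I,U \right)} = - 5 \left(\left(3 I - 4 U\right) + I\right) = - 5 \left(\left(- 4 U + 3 I\right) + I\right) = - 5 \left(- 4 U + 4 I\right) = - 20 I + 20 U$)
$W^{4}{\left(4,-3 \right)} = \left(\left(-20\right) 4 + 20 \left(-3\right)\right)^{4} = \left(-80 - 60\right)^{4} = \left(-140\right)^{4} = 384160000$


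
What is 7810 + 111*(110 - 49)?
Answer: 14581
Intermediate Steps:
7810 + 111*(110 - 49) = 7810 + 111*61 = 7810 + 6771 = 14581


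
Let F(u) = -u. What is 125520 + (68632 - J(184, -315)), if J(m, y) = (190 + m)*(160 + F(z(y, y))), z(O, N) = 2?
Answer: 135060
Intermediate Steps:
J(m, y) = 30020 + 158*m (J(m, y) = (190 + m)*(160 - 1*2) = (190 + m)*(160 - 2) = (190 + m)*158 = 30020 + 158*m)
125520 + (68632 - J(184, -315)) = 125520 + (68632 - (30020 + 158*184)) = 125520 + (68632 - (30020 + 29072)) = 125520 + (68632 - 1*59092) = 125520 + (68632 - 59092) = 125520 + 9540 = 135060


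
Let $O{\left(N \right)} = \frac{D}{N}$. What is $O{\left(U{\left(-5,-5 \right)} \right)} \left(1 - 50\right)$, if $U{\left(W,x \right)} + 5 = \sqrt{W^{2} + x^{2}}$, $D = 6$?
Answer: $- \frac{294}{5} - \frac{294 \sqrt{2}}{5} \approx -141.96$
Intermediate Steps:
$U{\left(W,x \right)} = -5 + \sqrt{W^{2} + x^{2}}$
$O{\left(N \right)} = \frac{6}{N}$
$O{\left(U{\left(-5,-5 \right)} \right)} \left(1 - 50\right) = \frac{6}{-5 + \sqrt{\left(-5\right)^{2} + \left(-5\right)^{2}}} \left(1 - 50\right) = \frac{6}{-5 + \sqrt{25 + 25}} \left(-49\right) = \frac{6}{-5 + \sqrt{50}} \left(-49\right) = \frac{6}{-5 + 5 \sqrt{2}} \left(-49\right) = - \frac{294}{-5 + 5 \sqrt{2}}$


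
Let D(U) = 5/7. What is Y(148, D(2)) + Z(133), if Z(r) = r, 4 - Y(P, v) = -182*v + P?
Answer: 119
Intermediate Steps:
D(U) = 5/7 (D(U) = 5*(1/7) = 5/7)
Y(P, v) = 4 - P + 182*v (Y(P, v) = 4 - (-182*v + P) = 4 - (P - 182*v) = 4 + (-P + 182*v) = 4 - P + 182*v)
Y(148, D(2)) + Z(133) = (4 - 1*148 + 182*(5/7)) + 133 = (4 - 148 + 130) + 133 = -14 + 133 = 119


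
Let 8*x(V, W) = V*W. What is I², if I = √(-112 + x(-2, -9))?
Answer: -439/4 ≈ -109.75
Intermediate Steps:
x(V, W) = V*W/8 (x(V, W) = (V*W)/8 = V*W/8)
I = I*√439/2 (I = √(-112 + (⅛)*(-2)*(-9)) = √(-112 + 9/4) = √(-439/4) = I*√439/2 ≈ 10.476*I)
I² = (I*√439/2)² = -439/4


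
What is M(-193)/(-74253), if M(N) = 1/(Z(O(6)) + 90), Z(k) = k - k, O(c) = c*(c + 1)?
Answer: -1/6682770 ≈ -1.4964e-7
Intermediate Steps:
O(c) = c*(1 + c)
Z(k) = 0
M(N) = 1/90 (M(N) = 1/(0 + 90) = 1/90)
M(-193)/(-74253) = (1/90)/(-74253) = (1/90)*(-1/74253) = -1/6682770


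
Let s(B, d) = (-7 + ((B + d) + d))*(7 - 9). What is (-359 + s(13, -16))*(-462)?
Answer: 141834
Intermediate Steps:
s(B, d) = 14 - 4*d - 2*B (s(B, d) = (-7 + (B + 2*d))*(-2) = (-7 + B + 2*d)*(-2) = 14 - 4*d - 2*B)
(-359 + s(13, -16))*(-462) = (-359 + (14 - 4*(-16) - 2*13))*(-462) = (-359 + (14 + 64 - 26))*(-462) = (-359 + 52)*(-462) = -307*(-462) = 141834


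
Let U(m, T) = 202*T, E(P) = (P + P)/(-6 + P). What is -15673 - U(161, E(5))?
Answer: -13653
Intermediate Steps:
E(P) = 2*P/(-6 + P) (E(P) = (2*P)/(-6 + P) = 2*P/(-6 + P))
-15673 - U(161, E(5)) = -15673 - 202*2*5/(-6 + 5) = -15673 - 202*2*5/(-1) = -15673 - 202*2*5*(-1) = -15673 - 202*(-10) = -15673 - 1*(-2020) = -15673 + 2020 = -13653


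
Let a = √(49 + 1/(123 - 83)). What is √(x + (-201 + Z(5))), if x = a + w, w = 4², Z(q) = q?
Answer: √(-18000 + 5*√19610)/10 ≈ 13.153*I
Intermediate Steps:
w = 16
a = √19610/20 (a = √(49 + 1/40) = √(1961/40) = √19610/20 ≈ 7.0018)
x = 16 + √19610/20 (x = √19610/20 + 16 = 16 + √19610/20 ≈ 23.002)
√(x + (-201 + Z(5))) = √((16 + √19610/20) + (-201 + 5)) = √((16 + √19610/20) - 196) = √(-180 + √19610/20)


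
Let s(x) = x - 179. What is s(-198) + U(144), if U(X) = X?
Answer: -233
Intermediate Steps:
s(x) = -179 + x
s(-198) + U(144) = (-179 - 198) + 144 = -377 + 144 = -233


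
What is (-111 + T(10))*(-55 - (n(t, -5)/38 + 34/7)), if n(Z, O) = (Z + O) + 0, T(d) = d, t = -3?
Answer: 801233/133 ≈ 6024.3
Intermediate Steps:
n(Z, O) = O + Z (n(Z, O) = (O + Z) + 0 = O + Z)
(-111 + T(10))*(-55 - (n(t, -5)/38 + 34/7)) = (-111 + 10)*(-55 - ((-5 - 3)/38 + 34/7)) = -101*(-55 - (-8*1/38 + 34*(⅐))) = -101*(-55 - (-4/19 + 34/7)) = -101*(-55 - 1*618/133) = -101*(-55 - 618/133) = -101*(-7933/133) = 801233/133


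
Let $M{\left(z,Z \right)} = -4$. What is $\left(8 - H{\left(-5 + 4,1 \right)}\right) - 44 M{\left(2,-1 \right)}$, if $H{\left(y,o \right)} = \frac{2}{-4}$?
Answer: $\frac{369}{2} \approx 184.5$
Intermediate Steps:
$H{\left(y,o \right)} = - \frac{1}{2}$ ($H{\left(y,o \right)} = 2 \left(- \frac{1}{4}\right) = - \frac{1}{2}$)
$\left(8 - H{\left(-5 + 4,1 \right)}\right) - 44 M{\left(2,-1 \right)} = \left(8 - - \frac{1}{2}\right) - -176 = \left(8 + \frac{1}{2}\right) + 176 = \frac{17}{2} + 176 = \frac{369}{2}$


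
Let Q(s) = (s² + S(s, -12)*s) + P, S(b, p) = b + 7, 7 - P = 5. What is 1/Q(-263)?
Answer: 1/136499 ≈ 7.3261e-6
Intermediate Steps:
P = 2 (P = 7 - 1*5 = 7 - 5 = 2)
S(b, p) = 7 + b
Q(s) = 2 + s² + s*(7 + s) (Q(s) = (s² + (7 + s)*s) + 2 = (s² + s*(7 + s)) + 2 = 2 + s² + s*(7 + s))
1/Q(-263) = 1/(2 + (-263)² - 263*(7 - 263)) = 1/(2 + 69169 - 263*(-256)) = 1/(2 + 69169 + 67328) = 1/136499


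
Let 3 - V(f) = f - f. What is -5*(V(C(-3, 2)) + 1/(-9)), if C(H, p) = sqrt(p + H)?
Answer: -130/9 ≈ -14.444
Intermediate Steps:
C(H, p) = sqrt(H + p)
V(f) = 3 (V(f) = 3 - (f - f) = 3 - 1*0 = 3 + 0 = 3)
-5*(V(C(-3, 2)) + 1/(-9)) = -5*(3 + 1/(-9)) = -5*(3 - 1/9) = -5*26/9 = -130/9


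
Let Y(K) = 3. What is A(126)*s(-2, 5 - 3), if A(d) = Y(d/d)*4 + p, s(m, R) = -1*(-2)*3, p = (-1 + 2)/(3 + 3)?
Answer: 73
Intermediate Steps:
p = ⅙ (p = 1/6 = 1*(⅙) = ⅙ ≈ 0.16667)
s(m, R) = 6 (s(m, R) = 2*3 = 6)
A(d) = 73/6 (A(d) = 3*4 + ⅙ = 12 + ⅙ = 73/6)
A(126)*s(-2, 5 - 3) = (73/6)*6 = 73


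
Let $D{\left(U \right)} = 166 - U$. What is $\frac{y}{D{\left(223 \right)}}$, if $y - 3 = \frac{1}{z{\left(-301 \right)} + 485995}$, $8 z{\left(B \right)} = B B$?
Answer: $- \frac{11935691}{226777977} \approx -0.052632$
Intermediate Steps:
$z{\left(B \right)} = \frac{B^{2}}{8}$ ($z{\left(B \right)} = \frac{B B}{8} = \frac{B^{2}}{8}$)
$y = \frac{11935691}{3978561}$ ($y = 3 + \frac{1}{\frac{\left(-301\right)^{2}}{8} + 485995} = 3 + \frac{1}{\frac{1}{8} \cdot 90601 + 485995} = 3 + \frac{1}{\frac{90601}{8} + 485995} = 3 + \frac{1}{\frac{3978561}{8}} = 3 + \frac{8}{3978561} = \frac{11935691}{3978561} \approx 3.0$)
$\frac{y}{D{\left(223 \right)}} = \frac{11935691}{3978561 \left(166 - 223\right)} = \frac{11935691}{3978561 \left(-57\right)} = \frac{11935691}{3978561} \left(- \frac{1}{57}\right) = - \frac{11935691}{226777977}$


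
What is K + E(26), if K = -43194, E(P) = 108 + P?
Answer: -43060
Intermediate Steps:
K + E(26) = -43194 + (108 + 26) = -43194 + 134 = -43060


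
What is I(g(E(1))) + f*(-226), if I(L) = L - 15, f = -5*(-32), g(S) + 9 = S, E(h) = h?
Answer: -36183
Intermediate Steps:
g(S) = -9 + S
f = 160
I(L) = -15 + L
I(g(E(1))) + f*(-226) = (-15 + (-9 + 1)) + 160*(-226) = (-15 - 8) - 36160 = -23 - 36160 = -36183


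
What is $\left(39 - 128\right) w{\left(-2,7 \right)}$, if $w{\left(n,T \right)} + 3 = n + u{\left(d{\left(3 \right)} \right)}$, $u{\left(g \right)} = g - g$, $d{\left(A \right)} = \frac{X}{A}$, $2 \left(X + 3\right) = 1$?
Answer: $445$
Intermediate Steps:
$X = - \frac{5}{2}$ ($X = -3 + \frac{1}{2} \cdot 1 = -3 + \frac{1}{2} = - \frac{5}{2} \approx -2.5$)
$d{\left(A \right)} = - \frac{5}{2 A}$
$u{\left(g \right)} = 0$
$w{\left(n,T \right)} = -3 + n$ ($w{\left(n,T \right)} = -3 + \left(n + 0\right) = -3 + n$)
$\left(39 - 128\right) w{\left(-2,7 \right)} = \left(39 - 128\right) \left(-3 - 2\right) = \left(-89\right) \left(-5\right) = 445$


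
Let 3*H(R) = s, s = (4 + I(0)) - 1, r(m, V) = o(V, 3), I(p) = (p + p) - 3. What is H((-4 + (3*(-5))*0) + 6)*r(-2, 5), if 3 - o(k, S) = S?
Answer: 0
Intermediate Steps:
o(k, S) = 3 - S
I(p) = -3 + 2*p (I(p) = 2*p - 3 = -3 + 2*p)
r(m, V) = 0 (r(m, V) = 3 - 1*3 = 3 - 3 = 0)
s = 0 (s = (4 + (-3 + 2*0)) - 1 = (4 + (-3 + 0)) - 1 = (4 - 3) - 1 = 1 - 1 = 0)
H(R) = 0 (H(R) = (⅓)*0 = 0)
H((-4 + (3*(-5))*0) + 6)*r(-2, 5) = 0*0 = 0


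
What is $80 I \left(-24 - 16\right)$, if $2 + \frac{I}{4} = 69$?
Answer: $-857600$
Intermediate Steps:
$I = 268$ ($I = -8 + 4 \cdot 69 = -8 + 276 = 268$)
$80 I \left(-24 - 16\right) = 80 \cdot 268 \left(-24 - 16\right) = 21440 \left(-40\right) = -857600$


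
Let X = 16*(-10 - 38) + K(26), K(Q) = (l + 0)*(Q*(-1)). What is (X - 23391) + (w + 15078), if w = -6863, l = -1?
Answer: -15918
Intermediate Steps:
K(Q) = Q (K(Q) = (-1 + 0)*(Q*(-1)) = -(-1)*Q = Q)
X = -742 (X = 16*(-10 - 38) + 26 = 16*(-48) + 26 = -768 + 26 = -742)
(X - 23391) + (w + 15078) = (-742 - 23391) + (-6863 + 15078) = -24133 + 8215 = -15918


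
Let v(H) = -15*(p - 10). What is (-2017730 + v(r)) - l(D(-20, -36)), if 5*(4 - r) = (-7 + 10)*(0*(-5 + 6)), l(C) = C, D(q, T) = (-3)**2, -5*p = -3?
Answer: -2017598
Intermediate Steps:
p = 3/5 (p = -1/5*(-3) = 3/5 ≈ 0.60000)
D(q, T) = 9
r = 4 (r = 4 - (-7 + 10)*0*(-5 + 6)/5 = 4 - 3*0*1/5 = 4 - 3*0/5 = 4 - 1/5*0 = 4 + 0 = 4)
v(H) = 141 (v(H) = -15*(3/5 - 10) = -15*(-47/5) = 141)
(-2017730 + v(r)) - l(D(-20, -36)) = (-2017730 + 141) - 1*9 = -2017589 - 9 = -2017598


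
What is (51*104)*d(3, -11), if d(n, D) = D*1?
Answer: -58344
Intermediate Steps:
d(n, D) = D
(51*104)*d(3, -11) = (51*104)*(-11) = 5304*(-11) = -58344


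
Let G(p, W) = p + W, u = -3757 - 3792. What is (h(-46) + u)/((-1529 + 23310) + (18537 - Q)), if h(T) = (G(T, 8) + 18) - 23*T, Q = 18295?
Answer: -6511/22023 ≈ -0.29565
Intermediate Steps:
u = -7549
G(p, W) = W + p
h(T) = 26 - 22*T (h(T) = ((8 + T) + 18) - 23*T = (26 + T) - 23*T = 26 - 22*T)
(h(-46) + u)/((-1529 + 23310) + (18537 - Q)) = ((26 - 22*(-46)) - 7549)/((-1529 + 23310) + (18537 - 1*18295)) = ((26 + 1012) - 7549)/(21781 + (18537 - 18295)) = (1038 - 7549)/(21781 + 242) = -6511/22023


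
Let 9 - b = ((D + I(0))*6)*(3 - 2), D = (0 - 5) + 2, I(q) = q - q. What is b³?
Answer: 19683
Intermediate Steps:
I(q) = 0
D = -3 (D = -5 + 2 = -3)
b = 27 (b = 9 - (-3 + 0)*6*(3 - 2) = 9 - (-3*6) = 9 - (-18) = 9 - 1*(-18) = 9 + 18 = 27)
b³ = 27³ = 19683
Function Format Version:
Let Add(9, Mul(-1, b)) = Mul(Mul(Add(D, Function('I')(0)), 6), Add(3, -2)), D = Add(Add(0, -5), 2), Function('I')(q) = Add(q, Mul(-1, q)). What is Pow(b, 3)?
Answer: 19683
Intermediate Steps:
Function('I')(q) = 0
D = -3 (D = Add(-5, 2) = -3)
b = 27 (b = Add(9, Mul(-1, Mul(Mul(Add(-3, 0), 6), Add(3, -2)))) = Add(9, Mul(-1, Mul(Mul(-3, 6), 1))) = Add(9, Mul(-1, Mul(-18, 1))) = Add(9, Mul(-1, -18)) = Add(9, 18) = 27)
Pow(b, 3) = Pow(27, 3) = 19683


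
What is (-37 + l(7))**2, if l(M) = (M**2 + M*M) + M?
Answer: 4624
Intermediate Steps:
l(M) = M + 2*M**2 (l(M) = (M**2 + M**2) + M = 2*M**2 + M = M + 2*M**2)
(-37 + l(7))**2 = (-37 + 7*(1 + 2*7))**2 = (-37 + 7*(1 + 14))**2 = (-37 + 7*15)**2 = (-37 + 105)**2 = 68**2 = 4624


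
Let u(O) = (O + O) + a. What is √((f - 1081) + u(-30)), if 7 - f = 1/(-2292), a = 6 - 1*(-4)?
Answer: I*√1476166611/1146 ≈ 33.526*I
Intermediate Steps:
a = 10 (a = 6 + 4 = 10)
f = 16045/2292 (f = 7 - 1/(-2292) = 7 - 1*(-1/2292) = 7 + 1/2292 = 16045/2292 ≈ 7.0004)
u(O) = 10 + 2*O (u(O) = (O + O) + 10 = 2*O + 10 = 10 + 2*O)
√((f - 1081) + u(-30)) = √((16045/2292 - 1081) + (10 + 2*(-30))) = √(-2461607/2292 + (10 - 60)) = √(-2461607/2292 - 50) = √(-2576207/2292) = I*√1476166611/1146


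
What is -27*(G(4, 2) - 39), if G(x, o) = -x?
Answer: 1161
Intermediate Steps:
-27*(G(4, 2) - 39) = -27*(-1*4 - 39) = -27*(-4 - 39) = -27*(-43) = 1161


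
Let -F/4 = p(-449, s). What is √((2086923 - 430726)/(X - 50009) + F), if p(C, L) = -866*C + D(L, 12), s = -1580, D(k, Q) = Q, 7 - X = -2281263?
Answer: I*√7743515444380027047/2231261 ≈ 1247.2*I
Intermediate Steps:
X = 2281270 (X = 7 - 1*(-2281263) = 7 + 2281263 = 2281270)
p(C, L) = 12 - 866*C (p(C, L) = -866*C + 12 = 12 - 866*C)
F = -1555384 (F = -4*(12 - 866*(-449)) = -4*(12 + 388834) = -4*388846 = -1555384)
√((2086923 - 430726)/(X - 50009) + F) = √((2086923 - 430726)/(2281270 - 50009) - 1555384) = √(1656197/2231261 - 1555384) = √(-3470466003027/2231261) = I*√7743515444380027047/2231261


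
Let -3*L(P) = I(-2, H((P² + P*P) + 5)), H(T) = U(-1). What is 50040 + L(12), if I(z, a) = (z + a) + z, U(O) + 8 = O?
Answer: 150133/3 ≈ 50044.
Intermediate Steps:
U(O) = -8 + O
H(T) = -9 (H(T) = -8 - 1 = -9)
I(z, a) = a + 2*z (I(z, a) = (a + z) + z = a + 2*z)
L(P) = 13/3 (L(P) = -(-9 + 2*(-2))/3 = -(-9 - 4)/3 = -⅓*(-13) = 13/3)
50040 + L(12) = 50040 + 13/3 = 150133/3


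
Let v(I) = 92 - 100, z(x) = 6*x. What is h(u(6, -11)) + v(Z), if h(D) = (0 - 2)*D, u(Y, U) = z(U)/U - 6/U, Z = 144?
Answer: -232/11 ≈ -21.091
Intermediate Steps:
v(I) = -8
u(Y, U) = 6 - 6/U (u(Y, U) = (6*U)/U - 6/U = 6 - 6/U)
h(D) = -2*D
h(u(6, -11)) + v(Z) = -2*(6 - 6/(-11)) - 8 = -2*(6 - 6*(-1/11)) - 8 = -2*(6 + 6/11) - 8 = -2*72/11 - 8 = -144/11 - 8 = -232/11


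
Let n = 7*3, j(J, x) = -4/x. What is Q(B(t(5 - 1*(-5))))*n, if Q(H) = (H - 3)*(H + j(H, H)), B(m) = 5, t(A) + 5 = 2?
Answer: 882/5 ≈ 176.40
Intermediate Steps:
t(A) = -3 (t(A) = -5 + 2 = -3)
Q(H) = (-3 + H)*(H - 4/H) (Q(H) = (H - 3)*(H - 4/H) = (-3 + H)*(H - 4/H))
n = 21
Q(B(t(5 - 1*(-5))))*n = (-4 + 5² - 3*5 + 12/5)*21 = (-4 + 25 - 15 + 12*(⅕))*21 = (-4 + 25 - 15 + 12/5)*21 = (42/5)*21 = 882/5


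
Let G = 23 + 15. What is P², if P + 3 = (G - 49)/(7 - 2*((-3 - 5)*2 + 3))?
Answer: 100/9 ≈ 11.111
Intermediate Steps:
G = 38
P = -10/3 (P = -3 + (38 - 49)/(7 - 2*((-3 - 5)*2 + 3)) = -3 - 11/(7 - 2*(-8*2 + 3)) = -3 - 11/(7 - 2*(-16 + 3)) = -3 - 11/(7 - 2*(-13)) = -3 - 11/(7 + 26) = -3 - 11/33 = -3 - 11*1/33 = -3 - ⅓ = -10/3 ≈ -3.3333)
P² = (-10/3)² = 100/9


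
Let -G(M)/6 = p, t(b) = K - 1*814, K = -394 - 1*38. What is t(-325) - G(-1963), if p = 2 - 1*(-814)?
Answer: 3650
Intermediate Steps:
K = -432 (K = -394 - 38 = -432)
p = 816 (p = 2 + 814 = 816)
t(b) = -1246 (t(b) = -432 - 1*814 = -432 - 814 = -1246)
G(M) = -4896 (G(M) = -6*816 = -4896)
t(-325) - G(-1963) = -1246 - 1*(-4896) = -1246 + 4896 = 3650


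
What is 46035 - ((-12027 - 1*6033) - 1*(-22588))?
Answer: 41507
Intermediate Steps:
46035 - ((-12027 - 1*6033) - 1*(-22588)) = 46035 - ((-12027 - 6033) + 22588) = 46035 - (-18060 + 22588) = 46035 - 1*4528 = 46035 - 4528 = 41507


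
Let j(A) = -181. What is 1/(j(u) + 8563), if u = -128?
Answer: 1/8382 ≈ 0.00011930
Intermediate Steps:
1/(j(u) + 8563) = 1/(-181 + 8563) = 1/8382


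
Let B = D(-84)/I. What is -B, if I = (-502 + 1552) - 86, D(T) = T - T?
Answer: 0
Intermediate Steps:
D(T) = 0
I = 964 (I = 1050 - 86 = 964)
B = 0 (B = 0/964 = 0*(1/964) = 0)
-B = -1*0 = 0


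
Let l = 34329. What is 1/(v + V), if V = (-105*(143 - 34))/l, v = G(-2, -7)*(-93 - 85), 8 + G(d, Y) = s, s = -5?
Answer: 11443/26475287 ≈ 0.00043221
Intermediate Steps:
G(d, Y) = -13 (G(d, Y) = -8 - 5 = -13)
v = 2314 (v = -13*(-93 - 85) = -13*(-178) = 2314)
V = -3815/11443 (V = -105*(143 - 34)/34329 = -105*109*(1/34329) = -11445*1/34329 = -3815/11443 ≈ -0.33339)
1/(v + V) = 1/(2314 - 3815/11443) = 1/(26475287/11443) = 11443/26475287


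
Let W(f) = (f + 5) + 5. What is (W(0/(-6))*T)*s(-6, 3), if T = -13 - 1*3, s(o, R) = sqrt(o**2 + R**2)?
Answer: -480*sqrt(5) ≈ -1073.3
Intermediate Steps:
W(f) = 10 + f (W(f) = (5 + f) + 5 = 10 + f)
s(o, R) = sqrt(R**2 + o**2)
T = -16 (T = -13 - 3 = -16)
(W(0/(-6))*T)*s(-6, 3) = ((10 + 0/(-6))*(-16))*sqrt(3**2 + (-6)**2) = ((10 + 0*(-1/6))*(-16))*sqrt(9 + 36) = ((10 + 0)*(-16))*sqrt(45) = (10*(-16))*(3*sqrt(5)) = -480*sqrt(5)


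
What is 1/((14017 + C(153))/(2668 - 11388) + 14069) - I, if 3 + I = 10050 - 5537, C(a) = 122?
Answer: -553230601190/122667541 ≈ -4510.0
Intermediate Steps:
I = 4510 (I = -3 + (10050 - 5537) = -3 + 4513 = 4510)
1/((14017 + C(153))/(2668 - 11388) + 14069) - I = 1/((14017 + 122)/(2668 - 11388) + 14069) - 1*4510 = 1/(14139/(-8720) + 14069) - 4510 = 1/(14139*(-1/8720) + 14069) - 4510 = 1/(-14139/8720 + 14069) - 4510 = 1/(122667541/8720) - 4510 = 8720/122667541 - 4510 = -553230601190/122667541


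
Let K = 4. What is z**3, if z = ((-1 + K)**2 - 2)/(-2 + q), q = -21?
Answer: -343/12167 ≈ -0.028191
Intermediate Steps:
z = -7/23 (z = ((-1 + 4)**2 - 2)/(-2 - 21) = (3**2 - 2)/(-23) = (9 - 2)*(-1/23) = 7*(-1/23) = -7/23 ≈ -0.30435)
z**3 = (-7/23)**3 = -343/12167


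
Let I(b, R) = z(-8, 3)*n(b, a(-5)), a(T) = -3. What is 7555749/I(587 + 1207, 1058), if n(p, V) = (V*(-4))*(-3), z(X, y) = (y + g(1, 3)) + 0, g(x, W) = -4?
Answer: 2518583/12 ≈ 2.0988e+5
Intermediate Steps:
z(X, y) = -4 + y (z(X, y) = (y - 4) + 0 = (-4 + y) + 0 = -4 + y)
n(p, V) = 12*V (n(p, V) = -4*V*(-3) = 12*V)
I(b, R) = 36 (I(b, R) = (-4 + 3)*(12*(-3)) = -1*(-36) = 36)
7555749/I(587 + 1207, 1058) = 7555749/36 = 7555749*(1/36) = 2518583/12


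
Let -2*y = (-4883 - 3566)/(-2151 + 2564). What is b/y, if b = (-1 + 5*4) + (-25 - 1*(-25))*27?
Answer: 2242/1207 ≈ 1.8575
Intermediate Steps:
y = 1207/118 (y = -(-4883 - 3566)/(2*(-2151 + 2564)) = -(-8449)/(2*413) = -1/2*(-1207/59) = 1207/118 ≈ 10.229)
b = 19 (b = (-1 + 20) + (-25 + 25)*27 = 19 + 0*27 = 19 + 0 = 19)
b/y = 19/(1207/118) = 19*(118/1207) = 2242/1207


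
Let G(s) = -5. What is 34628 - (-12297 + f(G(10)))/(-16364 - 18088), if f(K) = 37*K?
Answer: 596495687/17226 ≈ 34628.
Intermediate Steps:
34628 - (-12297 + f(G(10)))/(-16364 - 18088) = 34628 - (-12297 + 37*(-5))/(-16364 - 18088) = 34628 - (-12297 - 185)/(-34452) = 34628 - (-12482)*(-1)/34452 = 34628 - 1*6241/17226 = 34628 - 6241/17226 = 596495687/17226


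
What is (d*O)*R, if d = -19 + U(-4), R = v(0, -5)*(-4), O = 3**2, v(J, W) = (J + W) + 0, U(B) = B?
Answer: -4140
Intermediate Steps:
v(J, W) = J + W
O = 9
R = 20 (R = (0 - 5)*(-4) = -5*(-4) = 20)
d = -23 (d = -19 - 4 = -23)
(d*O)*R = -23*9*20 = -207*20 = -4140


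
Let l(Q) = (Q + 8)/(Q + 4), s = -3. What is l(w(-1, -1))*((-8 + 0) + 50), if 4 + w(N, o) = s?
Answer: -14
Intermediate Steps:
w(N, o) = -7 (w(N, o) = -4 - 3 = -7)
l(Q) = (8 + Q)/(4 + Q)
l(w(-1, -1))*((-8 + 0) + 50) = ((8 - 7)/(4 - 7))*((-8 + 0) + 50) = (1/(-3))*(-8 + 50) = -⅓*1*42 = -⅓*42 = -14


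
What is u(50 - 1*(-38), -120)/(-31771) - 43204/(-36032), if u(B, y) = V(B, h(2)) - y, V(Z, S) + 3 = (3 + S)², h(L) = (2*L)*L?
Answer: 341014667/286193168 ≈ 1.1916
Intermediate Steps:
h(L) = 2*L²
V(Z, S) = -3 + (3 + S)²
u(B, y) = 118 - y (u(B, y) = (-3 + (3 + 2*2²)²) - y = (-3 + (3 + 2*4)²) - y = (-3 + (3 + 8)²) - y = (-3 + 11²) - y = (-3 + 121) - y = 118 - y)
u(50 - 1*(-38), -120)/(-31771) - 43204/(-36032) = (118 - 1*(-120))/(-31771) - 43204/(-36032) = (118 + 120)*(-1/31771) - 43204*(-1/36032) = 238*(-1/31771) + 10801/9008 = -238/31771 + 10801/9008 = 341014667/286193168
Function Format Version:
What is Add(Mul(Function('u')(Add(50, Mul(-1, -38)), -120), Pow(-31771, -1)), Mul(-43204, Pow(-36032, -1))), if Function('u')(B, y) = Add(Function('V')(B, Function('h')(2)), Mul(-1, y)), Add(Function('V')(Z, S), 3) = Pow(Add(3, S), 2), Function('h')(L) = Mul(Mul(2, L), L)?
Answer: Rational(341014667, 286193168) ≈ 1.1916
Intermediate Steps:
Function('h')(L) = Mul(2, Pow(L, 2))
Function('V')(Z, S) = Add(-3, Pow(Add(3, S), 2))
Function('u')(B, y) = Add(118, Mul(-1, y)) (Function('u')(B, y) = Add(Add(-3, Pow(Add(3, Mul(2, Pow(2, 2))), 2)), Mul(-1, y)) = Add(Add(-3, Pow(Add(3, Mul(2, 4)), 2)), Mul(-1, y)) = Add(Add(-3, Pow(Add(3, 8), 2)), Mul(-1, y)) = Add(Add(-3, Pow(11, 2)), Mul(-1, y)) = Add(Add(-3, 121), Mul(-1, y)) = Add(118, Mul(-1, y)))
Add(Mul(Function('u')(Add(50, Mul(-1, -38)), -120), Pow(-31771, -1)), Mul(-43204, Pow(-36032, -1))) = Add(Mul(Add(118, Mul(-1, -120)), Pow(-31771, -1)), Mul(-43204, Pow(-36032, -1))) = Add(Mul(Add(118, 120), Rational(-1, 31771)), Mul(-43204, Rational(-1, 36032))) = Add(Mul(238, Rational(-1, 31771)), Rational(10801, 9008)) = Add(Rational(-238, 31771), Rational(10801, 9008)) = Rational(341014667, 286193168)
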